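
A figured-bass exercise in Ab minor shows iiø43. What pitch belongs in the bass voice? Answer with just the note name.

Fb

iiø in Ab minor has root Bb; the chord is Bb-Db-Fb-Ab.
The figure 43 means second inversion — the fifth is in the bass.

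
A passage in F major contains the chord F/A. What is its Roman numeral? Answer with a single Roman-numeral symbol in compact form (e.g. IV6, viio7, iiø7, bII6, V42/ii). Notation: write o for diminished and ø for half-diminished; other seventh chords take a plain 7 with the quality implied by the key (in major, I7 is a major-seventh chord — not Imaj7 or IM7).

I6

The pitches F-A-C form a major triad rooted on F.
In F major, F is the tonic; the diatonic major triad there is I.
With A in the bass the chord is in first inversion, so the figured bass is 6.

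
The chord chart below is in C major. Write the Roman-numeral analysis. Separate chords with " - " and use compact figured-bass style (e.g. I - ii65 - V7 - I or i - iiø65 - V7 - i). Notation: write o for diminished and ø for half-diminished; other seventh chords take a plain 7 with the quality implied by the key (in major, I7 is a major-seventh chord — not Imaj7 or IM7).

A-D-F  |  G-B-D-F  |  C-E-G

A-D-F: root D is the supertonic; minor triad there is ii64.
G-B-D-F has root G, degree 5 in C major, so V7.
C-E-G has root C, degree 1 in C major, so I.

ii64 - V7 - I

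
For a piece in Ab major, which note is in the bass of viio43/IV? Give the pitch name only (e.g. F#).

The applied chord viio43/IV is rooted on C: C-Eb-Gb-Bbb.
The figure 43 means second inversion — the fifth is in the bass.

Gb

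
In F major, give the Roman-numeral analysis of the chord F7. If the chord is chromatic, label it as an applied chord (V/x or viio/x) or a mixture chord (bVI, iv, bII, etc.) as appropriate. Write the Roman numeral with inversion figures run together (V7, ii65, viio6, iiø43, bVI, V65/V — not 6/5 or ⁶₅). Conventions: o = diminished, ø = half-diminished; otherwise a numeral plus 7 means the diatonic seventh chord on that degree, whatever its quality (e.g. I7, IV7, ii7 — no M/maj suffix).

Stacked in thirds the chord is F-A-C-Eb: a dominant seventh chord on F.
F is not a diatonic chord root with this quality in F major, but it lies a perfect fifth above Bb (IV), so the chord functions as an applied dominant of IV.

V7/IV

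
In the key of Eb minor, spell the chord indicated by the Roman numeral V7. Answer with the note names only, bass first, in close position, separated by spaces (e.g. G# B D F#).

In Eb minor, the fifth degree is Bb. The dominant is major (leading tone raised), so V is a dominant seventh chord.
That chord is spelled Bb-D-F-Ab.

Bb D F Ab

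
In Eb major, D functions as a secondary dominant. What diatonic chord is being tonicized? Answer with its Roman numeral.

iii

The chord is a major triad on D.
A dominant resolves down a perfect fifth: D → G. In Eb major, G is scale degree 3, i.e. iii.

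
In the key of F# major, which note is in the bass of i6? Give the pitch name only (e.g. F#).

A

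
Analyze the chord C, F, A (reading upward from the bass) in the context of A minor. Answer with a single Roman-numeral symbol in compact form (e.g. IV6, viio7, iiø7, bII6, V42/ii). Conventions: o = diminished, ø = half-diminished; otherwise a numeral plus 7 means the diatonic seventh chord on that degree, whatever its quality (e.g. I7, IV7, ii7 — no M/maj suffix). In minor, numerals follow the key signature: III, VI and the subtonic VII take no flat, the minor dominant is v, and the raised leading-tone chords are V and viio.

The pitches F-A-C form a major triad rooted on F.
In A minor, F is the submediant; the diatonic major triad there is VI.
With C in the bass the chord is in second inversion, so the figured bass is 64.

VI64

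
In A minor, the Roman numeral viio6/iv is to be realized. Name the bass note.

E

The applied chord viio6/iv is rooted on C#: C#-E-G.
The figure 6 means first inversion — the third is in the bass.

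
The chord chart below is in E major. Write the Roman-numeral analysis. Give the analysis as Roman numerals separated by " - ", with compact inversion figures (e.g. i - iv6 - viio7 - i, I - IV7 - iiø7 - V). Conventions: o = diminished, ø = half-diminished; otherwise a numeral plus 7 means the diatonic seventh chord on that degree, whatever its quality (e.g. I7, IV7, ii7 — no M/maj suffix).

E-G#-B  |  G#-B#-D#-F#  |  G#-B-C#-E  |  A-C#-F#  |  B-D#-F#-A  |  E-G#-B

E-G#-B has root E, degree 1 in E major, so I.
G#-B#-D#-F#: chromatic; G# is V of vi, so V7/vi.
G#-B-C#-E: root C# is the submediant; minor seventh chord there is vi43.
A-C#-F#: root F# is the supertonic; minor triad there is ii6.
B-D#-F#-A: dominant seventh chord on B = scale degree 5 → V7.
E-G#-B: major triad on E = scale degree 1 → I.

I - V7/vi - vi43 - ii6 - V7 - I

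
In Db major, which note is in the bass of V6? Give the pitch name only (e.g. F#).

V in Db major has root Ab; the chord is Ab-C-Eb.
The figure 6 means first inversion — the third is in the bass.

C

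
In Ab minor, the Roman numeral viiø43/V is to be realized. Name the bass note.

The applied chord viiø43/V is rooted on D: D-F-Ab-C.
The figure 43 means second inversion — the fifth is in the bass.

Ab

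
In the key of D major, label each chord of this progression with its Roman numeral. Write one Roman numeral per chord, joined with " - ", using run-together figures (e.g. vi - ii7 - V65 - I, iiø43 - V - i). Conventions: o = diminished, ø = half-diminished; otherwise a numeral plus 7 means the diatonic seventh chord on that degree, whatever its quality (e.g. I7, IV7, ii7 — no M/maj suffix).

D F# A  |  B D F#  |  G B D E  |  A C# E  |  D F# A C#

I - vi - ii65 - V - I7

D-F#-A has root D, degree 1 in D major, so I.
B-D-F#: root B is the submediant; minor triad there is vi.
G-B-D-E has root E, degree 2 in D major, so ii65.
A-C#-E: root A is the dominant; major triad there is V.
D-F#-A-C#: major seventh chord on D = scale degree 1 → I7.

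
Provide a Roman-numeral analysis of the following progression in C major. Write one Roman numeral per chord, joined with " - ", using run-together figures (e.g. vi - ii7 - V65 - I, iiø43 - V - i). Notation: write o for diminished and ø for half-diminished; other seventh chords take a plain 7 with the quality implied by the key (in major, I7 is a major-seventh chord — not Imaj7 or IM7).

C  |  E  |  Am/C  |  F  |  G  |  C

C: root C is the tonic; major triad there is I.
E is the secondary dominant of vi (major triad on E): V/vi.
Am/C has root A, degree 6 in C major, so vi6.
F: major triad on F = scale degree 4 → IV.
G: root G is the dominant; major triad there is V.
C has root C, degree 1 in C major, so I.

I - V/vi - vi6 - IV - V - I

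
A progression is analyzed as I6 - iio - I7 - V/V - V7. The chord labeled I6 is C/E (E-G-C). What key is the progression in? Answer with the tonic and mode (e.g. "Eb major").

The anchor chord is a major triad on C, labeled I6.
If C is scale degree 1 and the mode makes that degree carry a major triad, the tonic is C and the mode is major.

C major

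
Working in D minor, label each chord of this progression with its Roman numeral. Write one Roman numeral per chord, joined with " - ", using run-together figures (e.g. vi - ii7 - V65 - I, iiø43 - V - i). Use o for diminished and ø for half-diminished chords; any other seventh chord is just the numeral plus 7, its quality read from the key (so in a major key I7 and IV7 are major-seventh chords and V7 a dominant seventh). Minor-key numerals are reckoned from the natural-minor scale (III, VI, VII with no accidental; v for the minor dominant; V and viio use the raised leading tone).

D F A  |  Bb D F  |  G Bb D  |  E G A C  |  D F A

i - VI - iv - v43 - i

D-F-A: minor triad on D = scale degree 1 → i.
Bb-D-F: major triad on Bb = scale degree 6 → VI.
G-Bb-D has root G, degree 4 in D minor, so iv.
E-G-A-C: root A is the dominant; minor seventh chord there is v43.
D-F-A: root D is the tonic; minor triad there is i.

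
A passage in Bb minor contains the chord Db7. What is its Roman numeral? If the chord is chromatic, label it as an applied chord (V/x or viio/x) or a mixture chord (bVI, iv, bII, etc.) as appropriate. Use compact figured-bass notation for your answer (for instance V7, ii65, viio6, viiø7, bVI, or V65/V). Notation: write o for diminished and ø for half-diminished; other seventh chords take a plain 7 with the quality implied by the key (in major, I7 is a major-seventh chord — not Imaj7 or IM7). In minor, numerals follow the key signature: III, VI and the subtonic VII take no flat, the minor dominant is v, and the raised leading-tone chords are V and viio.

The pitches Db-F-Ab-Cb form a dominant seventh chord rooted on Db.
Db is not a diatonic chord root with this quality in Bb minor, but it lies a perfect fifth above Gb (VI), so the chord functions as an applied dominant of VI.

V7/VI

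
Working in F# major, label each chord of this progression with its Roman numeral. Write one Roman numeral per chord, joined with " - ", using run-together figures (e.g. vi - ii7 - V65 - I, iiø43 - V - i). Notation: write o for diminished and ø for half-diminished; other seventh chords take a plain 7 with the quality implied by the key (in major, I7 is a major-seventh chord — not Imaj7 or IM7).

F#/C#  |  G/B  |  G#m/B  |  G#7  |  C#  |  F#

I64 - bII6 - ii6 - V7/V - V - I

F#/C# has root F#, degree 1 in F# major, so I64.
G/B: G with this quality isn't in the key; a major triad on b2 is the Neapolitan sixth, bII6 (third, B, in the bass — hence the 6).
G#m/B: root G# is the supertonic; minor triad there is ii6.
G#7 is the secondary dominant of V (dominant seventh chord on G#): V7/V.
C#: root C# is the dominant; major triad there is V.
F#: root F# is the tonic; major triad there is I.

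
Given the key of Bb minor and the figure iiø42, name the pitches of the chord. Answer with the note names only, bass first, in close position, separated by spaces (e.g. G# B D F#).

Bb C Eb Gb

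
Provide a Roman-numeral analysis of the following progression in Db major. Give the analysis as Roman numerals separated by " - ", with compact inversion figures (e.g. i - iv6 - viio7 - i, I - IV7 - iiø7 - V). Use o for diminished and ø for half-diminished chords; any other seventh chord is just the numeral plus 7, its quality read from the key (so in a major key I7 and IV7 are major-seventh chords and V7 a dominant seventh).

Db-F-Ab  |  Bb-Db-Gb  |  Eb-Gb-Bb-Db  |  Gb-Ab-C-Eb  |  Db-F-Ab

I - IV6 - ii7 - V42 - I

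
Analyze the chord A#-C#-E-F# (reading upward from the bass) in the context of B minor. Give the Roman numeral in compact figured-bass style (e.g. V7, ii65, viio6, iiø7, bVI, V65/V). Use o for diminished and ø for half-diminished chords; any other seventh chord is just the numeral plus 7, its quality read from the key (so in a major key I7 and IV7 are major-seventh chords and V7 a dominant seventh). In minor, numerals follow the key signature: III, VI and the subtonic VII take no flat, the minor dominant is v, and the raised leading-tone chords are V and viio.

The pitches F#-A#-C#-E form a dominant seventh chord rooted on F#.
F# is scale degree 5 in B minor, and a dominant seventh chord on that degree is written V7.
With A# in the bass the chord is in first inversion, so the figured bass is 65.

V65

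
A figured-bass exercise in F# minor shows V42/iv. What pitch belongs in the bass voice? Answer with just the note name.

E

The applied chord V42/iv is rooted on F#: F#-A#-C#-E.
The figure 42 means third inversion — the seventh is in the bass.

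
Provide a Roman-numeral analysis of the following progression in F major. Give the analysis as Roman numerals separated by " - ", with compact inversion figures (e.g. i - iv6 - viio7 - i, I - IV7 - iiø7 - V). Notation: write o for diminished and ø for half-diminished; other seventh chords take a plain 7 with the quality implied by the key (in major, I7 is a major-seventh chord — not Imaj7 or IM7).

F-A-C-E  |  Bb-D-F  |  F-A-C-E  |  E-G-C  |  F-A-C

I7 - IV - I7 - V6 - I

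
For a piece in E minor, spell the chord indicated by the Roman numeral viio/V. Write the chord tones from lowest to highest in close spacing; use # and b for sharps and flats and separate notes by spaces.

A# C# E

The slash marks an applied leading-tone chord: viio of V. In E minor, V is B, so the leading tone to it is A#, a half step below.
Building a diminished triad on A# gives A#-C#-E.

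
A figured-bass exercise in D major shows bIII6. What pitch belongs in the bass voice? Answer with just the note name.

bIII in D major has root F; the chord is F-A-C.
The figure 6 means first inversion — the third is in the bass.

A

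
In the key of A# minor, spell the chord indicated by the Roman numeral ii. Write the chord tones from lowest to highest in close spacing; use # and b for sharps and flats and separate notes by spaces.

Scale degree 2 in A# minor is B#; here the chord built on it is altered to a minor triad. ii is the minor supertonic, borrowed from the parallel major (the Dorian ii).
So the chord is B#-D#-F##.

B# D# F##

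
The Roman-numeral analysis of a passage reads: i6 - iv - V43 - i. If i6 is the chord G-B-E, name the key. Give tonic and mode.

i6 is given as G-B-E — a minor triad with root E.
If E is scale degree 1 and the mode makes that degree carry a minor triad, the tonic is E and the mode is minor.

E minor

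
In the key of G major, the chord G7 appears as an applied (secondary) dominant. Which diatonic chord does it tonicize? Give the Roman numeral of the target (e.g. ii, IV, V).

The chord is a dominant seventh chord on G.
A dominant resolves down a perfect fifth: G → C. In G major, C is scale degree 4, i.e. IV.

IV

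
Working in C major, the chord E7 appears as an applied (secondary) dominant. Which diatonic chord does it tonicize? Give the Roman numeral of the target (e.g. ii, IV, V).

vi

The chord is a dominant seventh chord on E.
A dominant resolves down a perfect fifth: E → A. In C major, A is scale degree 6, i.e. vi.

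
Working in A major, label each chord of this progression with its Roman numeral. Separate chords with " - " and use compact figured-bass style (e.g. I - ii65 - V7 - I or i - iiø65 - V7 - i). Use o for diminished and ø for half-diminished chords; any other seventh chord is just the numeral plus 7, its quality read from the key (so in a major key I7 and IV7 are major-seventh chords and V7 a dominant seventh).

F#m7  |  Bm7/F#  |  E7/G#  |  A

vi7 - ii43 - V65 - I

F#m7: minor seventh chord on F# = scale degree 6 → vi7.
Bm7/F#: minor seventh chord on B = scale degree 2 → ii43.
E7/G# has root E, degree 5 in A major, so V65.
A: root A is the tonic; major triad there is I.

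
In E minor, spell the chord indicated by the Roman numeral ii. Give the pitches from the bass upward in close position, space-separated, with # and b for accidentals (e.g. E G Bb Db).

F# A C#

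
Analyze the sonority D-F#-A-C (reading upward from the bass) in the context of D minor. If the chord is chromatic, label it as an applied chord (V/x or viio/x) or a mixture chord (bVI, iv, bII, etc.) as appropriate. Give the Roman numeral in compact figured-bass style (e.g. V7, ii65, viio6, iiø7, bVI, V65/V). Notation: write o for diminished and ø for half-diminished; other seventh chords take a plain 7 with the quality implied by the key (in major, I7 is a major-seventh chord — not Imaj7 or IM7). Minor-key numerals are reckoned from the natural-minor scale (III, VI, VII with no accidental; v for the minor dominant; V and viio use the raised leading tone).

The pitches D-F#-A-C form a dominant seventh chord rooted on D.
D is not a diatonic chord root with this quality in D minor, but it lies a perfect fifth above G (iv), so the chord functions as an applied dominant of iv.

V7/iv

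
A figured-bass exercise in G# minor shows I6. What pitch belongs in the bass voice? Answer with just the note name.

I in G# minor has root G#; the chord is G#-B#-D#.
The figure 6 means first inversion — the third is in the bass.

B#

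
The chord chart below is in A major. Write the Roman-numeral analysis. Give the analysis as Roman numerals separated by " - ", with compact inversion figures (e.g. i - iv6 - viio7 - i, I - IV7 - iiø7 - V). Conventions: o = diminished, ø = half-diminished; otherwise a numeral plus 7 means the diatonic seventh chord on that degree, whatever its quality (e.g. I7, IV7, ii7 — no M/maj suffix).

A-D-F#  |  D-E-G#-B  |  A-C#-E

IV64 - V42 - I

A-D-F#: major triad on D = scale degree 4 → IV64.
D-E-G#-B: root E is the dominant; dominant seventh chord there is V42.
A-C#-E has root A, degree 1 in A major, so I.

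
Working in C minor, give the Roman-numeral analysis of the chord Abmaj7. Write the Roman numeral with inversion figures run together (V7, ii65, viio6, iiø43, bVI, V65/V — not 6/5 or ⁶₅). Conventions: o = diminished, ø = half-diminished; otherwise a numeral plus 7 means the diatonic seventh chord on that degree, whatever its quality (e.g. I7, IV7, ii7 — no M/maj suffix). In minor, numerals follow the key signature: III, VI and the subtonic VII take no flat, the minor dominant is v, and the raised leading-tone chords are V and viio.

Stacked in thirds the chord is Ab-C-Eb-G: a major seventh chord on Ab.
In C minor, Ab is the submediant; the diatonic major seventh chord there is VI7.

VI7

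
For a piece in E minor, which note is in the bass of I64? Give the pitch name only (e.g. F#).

B

I in E minor has root E; the chord is E-G#-B.
The figure 64 means second inversion — the fifth is in the bass.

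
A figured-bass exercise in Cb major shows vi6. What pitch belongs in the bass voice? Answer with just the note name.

Cb

vi in Cb major has root Ab; the chord is Ab-Cb-Eb.
The figure 6 means first inversion — the third is in the bass.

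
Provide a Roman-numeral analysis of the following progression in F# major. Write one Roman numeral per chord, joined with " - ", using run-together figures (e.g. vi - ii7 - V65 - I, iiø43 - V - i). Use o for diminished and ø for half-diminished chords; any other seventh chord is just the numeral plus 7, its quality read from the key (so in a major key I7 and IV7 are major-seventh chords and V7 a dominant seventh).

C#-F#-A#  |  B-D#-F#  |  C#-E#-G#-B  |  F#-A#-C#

I64 - IV - V7 - I

C#-F#-A#: major triad on F# = scale degree 1 → I64.
B-D#-F#: root B is the subdominant; major triad there is IV.
C#-E#-G#-B: dominant seventh chord on C# = scale degree 5 → V7.
F#-A#-C#: major triad on F# = scale degree 1 → I.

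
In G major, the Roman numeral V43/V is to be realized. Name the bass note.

The applied chord V43/V is rooted on A: A-C#-E-G.
The figure 43 means second inversion — the fifth is in the bass.

E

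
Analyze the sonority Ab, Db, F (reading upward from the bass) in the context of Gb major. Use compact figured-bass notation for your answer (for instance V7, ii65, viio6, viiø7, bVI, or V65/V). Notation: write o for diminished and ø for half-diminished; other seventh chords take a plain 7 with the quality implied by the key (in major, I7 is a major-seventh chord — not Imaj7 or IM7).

V64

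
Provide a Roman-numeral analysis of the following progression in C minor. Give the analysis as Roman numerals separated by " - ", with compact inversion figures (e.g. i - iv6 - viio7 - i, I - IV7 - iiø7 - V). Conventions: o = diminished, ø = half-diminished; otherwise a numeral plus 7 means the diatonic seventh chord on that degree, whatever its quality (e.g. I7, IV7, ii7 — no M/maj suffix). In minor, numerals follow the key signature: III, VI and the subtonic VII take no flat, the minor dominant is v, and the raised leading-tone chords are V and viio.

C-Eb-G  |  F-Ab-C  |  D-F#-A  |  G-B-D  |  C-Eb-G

C-Eb-G has root C, degree 1 in C minor, so i.
F-Ab-C has root F, degree 4 in C minor, so iv.
D-F#-A: a major triad on D, the applied dominant of V → V/V.
G-B-D: major triad on G = scale degree 5 → V.
C-Eb-G: minor triad on C = scale degree 1 → i.

i - iv - V/V - V - i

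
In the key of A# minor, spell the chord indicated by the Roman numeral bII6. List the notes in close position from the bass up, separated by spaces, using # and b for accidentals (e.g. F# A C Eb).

D# F# B

Scale degree 2 in A# minor is B#; lowering it a half step gives B. bII6 is the Neapolitan sixth — a major triad on the lowered second degree, here in its customary first inversion.
So the chord is B-D#-F#.
The figured bass 6 indicates first inversion, placing the third (D#) in the bass: D#-F#-B.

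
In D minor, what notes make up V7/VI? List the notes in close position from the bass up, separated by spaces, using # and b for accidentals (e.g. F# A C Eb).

V7/VI is a secondary dominant — the dominant seventh of VI. VI in D minor is Bb, so the applied chord's root is F, a perfect fifth above.
Building a dominant seventh chord on F gives F-A-C-Eb.

F A C Eb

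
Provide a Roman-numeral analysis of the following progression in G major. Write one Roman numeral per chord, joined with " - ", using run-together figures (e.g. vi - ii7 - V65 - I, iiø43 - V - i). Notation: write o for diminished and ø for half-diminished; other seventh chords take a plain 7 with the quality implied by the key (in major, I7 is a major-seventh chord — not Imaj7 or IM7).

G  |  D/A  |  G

G: root G is the tonic; major triad there is I.
D/A has root D, degree 5 in G major, so V64.
G: root G is the tonic; major triad there is I.

I - V64 - I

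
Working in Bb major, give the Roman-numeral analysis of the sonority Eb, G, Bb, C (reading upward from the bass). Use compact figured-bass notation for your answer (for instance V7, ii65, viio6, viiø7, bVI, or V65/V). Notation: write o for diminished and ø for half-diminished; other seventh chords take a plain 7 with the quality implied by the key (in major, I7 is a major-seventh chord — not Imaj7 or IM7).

Stacked in thirds the chord is C-Eb-G-Bb: a minor seventh chord on C.
C is scale degree 2 in Bb major, and a minor seventh chord on that degree is written ii7.
With Eb in the bass the chord is in first inversion, so the figured bass is 65.

ii65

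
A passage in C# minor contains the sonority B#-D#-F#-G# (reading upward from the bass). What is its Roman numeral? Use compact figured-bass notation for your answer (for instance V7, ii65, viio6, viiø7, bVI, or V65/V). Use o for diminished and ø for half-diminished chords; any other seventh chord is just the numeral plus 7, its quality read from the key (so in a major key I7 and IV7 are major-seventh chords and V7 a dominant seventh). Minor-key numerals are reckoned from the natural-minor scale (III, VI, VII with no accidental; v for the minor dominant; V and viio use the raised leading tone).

V65

The pitches G#-B#-D#-F# form a dominant seventh chord rooted on G#.
In C# minor, G# is the dominant; the diatonic dominant seventh chord there is V7.
With B# in the bass the chord is in first inversion, so the figured bass is 65.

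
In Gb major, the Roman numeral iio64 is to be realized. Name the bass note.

iio in Gb major has root Ab; the chord is Ab-Cb-Ebb.
The figure 64 means second inversion — the fifth is in the bass.

Ebb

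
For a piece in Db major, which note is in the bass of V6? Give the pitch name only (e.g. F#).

C

V in Db major has root Ab; the chord is Ab-C-Eb.
The figure 6 means first inversion — the third is in the bass.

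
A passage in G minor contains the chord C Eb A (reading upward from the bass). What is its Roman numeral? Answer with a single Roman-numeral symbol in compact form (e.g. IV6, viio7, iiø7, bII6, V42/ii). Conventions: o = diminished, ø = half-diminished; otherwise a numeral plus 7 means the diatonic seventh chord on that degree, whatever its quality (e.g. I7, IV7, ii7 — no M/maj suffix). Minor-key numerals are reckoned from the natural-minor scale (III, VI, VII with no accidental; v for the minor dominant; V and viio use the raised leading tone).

The pitches A-C-Eb form a diminished triad rooted on A.
A is scale degree 2 in G minor, and a diminished triad on that degree is written iio.
With C in the bass the chord is in first inversion, so the figured bass is 6.

iio6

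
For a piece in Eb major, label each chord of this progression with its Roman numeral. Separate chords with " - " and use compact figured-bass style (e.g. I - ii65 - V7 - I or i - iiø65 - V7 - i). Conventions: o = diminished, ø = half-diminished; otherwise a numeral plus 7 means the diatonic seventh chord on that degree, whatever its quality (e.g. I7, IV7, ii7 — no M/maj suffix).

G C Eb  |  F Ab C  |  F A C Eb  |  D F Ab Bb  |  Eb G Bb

G-C-Eb: root C is the submediant; minor triad there is vi64.
F-Ab-C has root F, degree 2 in Eb major, so ii.
F-A-C-Eb: chromatic; F is V of V, so V7/V.
D-F-Ab-Bb has root Bb, degree 5 in Eb major, so V65.
Eb-G-Bb has root Eb, degree 1 in Eb major, so I.

vi64 - ii - V7/V - V65 - I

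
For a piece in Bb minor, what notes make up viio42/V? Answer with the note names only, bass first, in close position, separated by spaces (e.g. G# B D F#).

Db E G Bb

viio42/V is a secondary leading-tone chord. The target V is F in Bb minor; the applied chord is rooted a semitone below, on E.
Building a fully diminished seventh chord on E gives E-G-Bb-Db.
With the 42 figure the chord is in third inversion; from the bass Db upward in close position it reads Db-E-G-Bb.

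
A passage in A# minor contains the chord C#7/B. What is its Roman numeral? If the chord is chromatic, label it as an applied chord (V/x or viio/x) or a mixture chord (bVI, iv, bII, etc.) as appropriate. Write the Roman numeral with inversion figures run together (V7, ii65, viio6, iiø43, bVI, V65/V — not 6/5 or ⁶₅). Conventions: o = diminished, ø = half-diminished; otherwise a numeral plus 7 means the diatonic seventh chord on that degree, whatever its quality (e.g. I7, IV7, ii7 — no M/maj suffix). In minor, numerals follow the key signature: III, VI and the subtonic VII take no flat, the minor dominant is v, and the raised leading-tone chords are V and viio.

The pitches C#-E#-G#-B form a dominant seventh chord rooted on C#.
C# is not a diatonic chord root with this quality in A# minor, but it lies a perfect fifth above F# (VI), so the chord functions as an applied dominant of VI.
With B in the bass the chord is in third inversion, so the figured bass is 42.

V42/VI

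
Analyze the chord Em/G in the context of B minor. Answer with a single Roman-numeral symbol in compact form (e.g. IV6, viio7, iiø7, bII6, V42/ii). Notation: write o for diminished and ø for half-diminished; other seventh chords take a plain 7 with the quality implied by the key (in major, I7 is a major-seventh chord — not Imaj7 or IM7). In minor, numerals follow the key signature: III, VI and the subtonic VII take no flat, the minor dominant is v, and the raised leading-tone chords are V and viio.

Stacked in thirds the chord is E-G-B: a minor triad on E.
E is scale degree 4 in B minor, and a minor triad on that degree is written iv.
With G in the bass the chord is in first inversion, so the figured bass is 6.

iv6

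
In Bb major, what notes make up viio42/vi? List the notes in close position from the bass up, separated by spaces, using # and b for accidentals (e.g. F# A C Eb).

Eb F# A C

The slash marks an applied leading-tone chord: viio of vi. In Bb major, vi is G, so the leading tone to it is F#, a half step below.
Building a fully diminished seventh chord on F# gives F#-A-C-Eb.
The figured bass 42 indicates third inversion, placing the seventh (Eb) in the bass: Eb-F#-A-C.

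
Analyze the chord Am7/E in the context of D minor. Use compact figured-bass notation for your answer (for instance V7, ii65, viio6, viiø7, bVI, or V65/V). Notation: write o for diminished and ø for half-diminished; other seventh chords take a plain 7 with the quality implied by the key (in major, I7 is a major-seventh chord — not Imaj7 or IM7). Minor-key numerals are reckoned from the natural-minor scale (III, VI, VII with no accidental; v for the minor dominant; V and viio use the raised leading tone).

Stacked in thirds the chord is A-C-E-G: a minor seventh chord on A.
In D minor, A is the dominant; the diatonic minor seventh chord there is v7.
With E in the bass the chord is in second inversion, so the figured bass is 43.

v43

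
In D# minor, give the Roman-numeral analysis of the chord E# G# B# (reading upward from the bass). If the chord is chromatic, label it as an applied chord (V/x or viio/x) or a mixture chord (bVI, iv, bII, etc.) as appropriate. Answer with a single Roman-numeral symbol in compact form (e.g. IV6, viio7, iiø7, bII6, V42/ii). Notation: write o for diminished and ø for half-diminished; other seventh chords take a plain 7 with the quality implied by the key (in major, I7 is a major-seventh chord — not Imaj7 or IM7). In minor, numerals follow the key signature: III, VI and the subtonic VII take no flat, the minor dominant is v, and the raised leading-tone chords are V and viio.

Stacked in thirds the chord is E#-G#-B#: a minor triad on E#.
E# is the second degree of D# minor. This is the minor supertonic, borrowed from the parallel major (the Dorian ii).

ii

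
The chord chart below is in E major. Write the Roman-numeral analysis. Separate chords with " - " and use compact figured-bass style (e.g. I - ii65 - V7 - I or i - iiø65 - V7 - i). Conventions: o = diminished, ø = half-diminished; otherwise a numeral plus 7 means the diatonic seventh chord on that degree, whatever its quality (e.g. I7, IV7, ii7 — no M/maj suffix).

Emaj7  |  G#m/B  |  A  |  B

Emaj7: major seventh chord on E = scale degree 1 → I7.
G#m/B has root G#, degree 3 in E major, so iii6.
A: major triad on A = scale degree 4 → IV.
B: root B is the dominant; major triad there is V.

I7 - iii6 - IV - V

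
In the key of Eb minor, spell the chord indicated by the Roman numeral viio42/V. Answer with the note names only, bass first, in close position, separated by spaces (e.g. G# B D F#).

Gb A C Eb

viio42/V is a secondary leading-tone chord. The target V is Bb in Eb minor; the applied chord is rooted a semitone below, on A.
Building a fully diminished seventh chord on A gives A-C-Eb-Gb.
The figured bass 42 indicates third inversion, placing the seventh (Gb) in the bass: Gb-A-C-Eb.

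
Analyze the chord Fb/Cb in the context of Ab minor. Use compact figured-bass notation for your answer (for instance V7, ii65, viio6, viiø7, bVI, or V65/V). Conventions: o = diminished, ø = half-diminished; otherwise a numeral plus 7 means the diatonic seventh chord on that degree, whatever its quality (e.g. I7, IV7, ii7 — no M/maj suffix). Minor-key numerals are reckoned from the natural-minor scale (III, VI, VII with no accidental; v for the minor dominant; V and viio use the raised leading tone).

The pitches Fb-Ab-Cb form a major triad rooted on Fb.
Fb is scale degree 6 in Ab minor, and a major triad on that degree is written VI.
With Cb in the bass the chord is in second inversion, so the figured bass is 64.

VI64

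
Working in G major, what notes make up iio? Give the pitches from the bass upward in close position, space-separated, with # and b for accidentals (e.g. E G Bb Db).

A C Eb

Scale degree 2 in G major is A; here the chord built on it is altered to a diminished triad. iio is the diminished supertonic triad, borrowed from the parallel minor.
So the chord is A-C-Eb, a diminished triad.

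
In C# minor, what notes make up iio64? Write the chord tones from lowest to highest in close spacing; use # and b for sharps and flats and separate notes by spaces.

A D# F#

In C# minor, the second degree is D#, and the diatonic chord built there is a diminished triad.
Stacking thirds from D# gives D#-F#-A.
The figured bass 64 indicates second inversion, placing the fifth (A) in the bass: A-D#-F#.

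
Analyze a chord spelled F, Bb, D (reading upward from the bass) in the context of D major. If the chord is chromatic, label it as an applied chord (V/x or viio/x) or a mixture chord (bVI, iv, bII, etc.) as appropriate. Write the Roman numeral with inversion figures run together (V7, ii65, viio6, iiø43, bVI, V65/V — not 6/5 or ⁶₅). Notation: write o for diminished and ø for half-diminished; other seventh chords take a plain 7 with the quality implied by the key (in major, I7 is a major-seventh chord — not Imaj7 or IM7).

bVI64

The pitches Bb-D-F form a major triad rooted on Bb.
Bb is the lowered sixth degree of D major (diatonic 6 would be B). This is a major triad on the lowered sixth degree, borrowed from the parallel minor.
With F in the bass the chord is in second inversion, so the figured bass is 64.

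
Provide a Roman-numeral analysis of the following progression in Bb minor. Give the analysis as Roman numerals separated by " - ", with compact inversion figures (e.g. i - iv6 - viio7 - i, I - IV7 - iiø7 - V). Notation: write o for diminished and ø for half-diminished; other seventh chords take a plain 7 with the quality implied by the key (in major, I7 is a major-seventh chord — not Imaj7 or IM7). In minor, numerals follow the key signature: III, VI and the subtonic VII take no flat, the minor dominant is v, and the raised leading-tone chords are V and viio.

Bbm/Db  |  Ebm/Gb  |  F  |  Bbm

i6 - iv6 - V - i

Bbm/Db has root Bb, degree 1 in Bb minor, so i6.
Ebm/Gb: root Eb is the subdominant; minor triad there is iv6.
F: root F is the dominant; major triad there is V.
Bbm: minor triad on Bb = scale degree 1 → i.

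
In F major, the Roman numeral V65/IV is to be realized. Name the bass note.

A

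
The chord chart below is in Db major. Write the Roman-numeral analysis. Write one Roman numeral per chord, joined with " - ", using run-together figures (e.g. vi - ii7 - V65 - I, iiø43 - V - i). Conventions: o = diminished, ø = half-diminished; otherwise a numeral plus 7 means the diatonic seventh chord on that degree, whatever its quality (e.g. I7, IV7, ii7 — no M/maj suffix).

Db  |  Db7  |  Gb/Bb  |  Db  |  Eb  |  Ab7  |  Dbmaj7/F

I - V7/IV - IV6 - I - V/V - V7 - I65

Db: root Db is the tonic; major triad there is I.
Db7 is the secondary dominant of IV (dominant seventh chord on Db): V7/IV.
Gb/Bb: root Gb is the subdominant; major triad there is IV6.
Db has root Db, degree 1 in Db major, so I.
Eb is the secondary dominant of V (major triad on Eb): V/V.
Ab7: root Ab is the dominant; dominant seventh chord there is V7.
Dbmaj7/F: root Db is the tonic; major seventh chord there is I65.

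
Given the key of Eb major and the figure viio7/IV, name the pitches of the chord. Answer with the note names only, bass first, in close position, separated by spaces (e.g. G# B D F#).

G Bb Db Fb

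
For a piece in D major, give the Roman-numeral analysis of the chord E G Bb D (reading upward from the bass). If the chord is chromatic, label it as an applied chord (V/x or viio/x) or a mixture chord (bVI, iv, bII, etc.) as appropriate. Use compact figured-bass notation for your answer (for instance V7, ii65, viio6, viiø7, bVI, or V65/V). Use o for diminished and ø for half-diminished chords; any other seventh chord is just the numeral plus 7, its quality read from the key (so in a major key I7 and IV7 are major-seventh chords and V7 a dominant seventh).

Stacked in thirds the chord is E-G-Bb-D: a half-diminished seventh chord on E.
E is the second degree of D major. This is the half-diminished supertonic seventh, borrowed from the parallel minor.

iiø7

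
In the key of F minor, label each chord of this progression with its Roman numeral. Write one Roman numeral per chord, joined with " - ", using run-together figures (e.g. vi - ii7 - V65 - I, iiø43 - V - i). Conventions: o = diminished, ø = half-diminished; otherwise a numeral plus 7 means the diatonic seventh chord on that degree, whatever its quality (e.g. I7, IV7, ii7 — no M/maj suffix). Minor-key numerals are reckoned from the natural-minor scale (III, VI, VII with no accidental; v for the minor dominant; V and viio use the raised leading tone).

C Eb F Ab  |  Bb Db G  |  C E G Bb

i43 - iio6 - V7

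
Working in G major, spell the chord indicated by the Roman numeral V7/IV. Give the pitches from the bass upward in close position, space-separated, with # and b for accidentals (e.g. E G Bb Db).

V7/IV is a secondary dominant — the dominant seventh of IV. IV in G major is C, so the applied chord's root is G, a perfect fifth above.
Building a dominant seventh chord on G gives G-B-D-F.

G B D F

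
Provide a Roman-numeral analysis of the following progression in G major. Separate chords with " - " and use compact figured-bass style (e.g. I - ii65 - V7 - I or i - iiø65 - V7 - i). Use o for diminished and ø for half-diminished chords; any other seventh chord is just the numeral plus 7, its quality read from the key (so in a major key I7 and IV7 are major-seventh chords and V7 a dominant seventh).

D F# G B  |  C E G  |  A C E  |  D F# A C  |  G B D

I43 - IV - ii - V7 - I

D-F#-G-B has root G, degree 1 in G major, so I43.
C-E-G has root C, degree 4 in G major, so IV.
A-C-E: minor triad on A = scale degree 2 → ii.
D-F#-A-C has root D, degree 5 in G major, so V7.
G-B-D has root G, degree 1 in G major, so I.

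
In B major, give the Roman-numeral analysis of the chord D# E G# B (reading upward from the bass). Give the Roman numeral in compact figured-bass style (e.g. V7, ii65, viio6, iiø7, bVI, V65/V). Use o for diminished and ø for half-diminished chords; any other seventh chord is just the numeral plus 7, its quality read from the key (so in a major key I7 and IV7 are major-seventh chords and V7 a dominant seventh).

IV42

The pitches E-G#-B-D# form a major seventh chord rooted on E.
In B major, E is the subdominant; the diatonic major seventh chord there is IV7.
With D# in the bass the chord is in third inversion, so the figured bass is 42.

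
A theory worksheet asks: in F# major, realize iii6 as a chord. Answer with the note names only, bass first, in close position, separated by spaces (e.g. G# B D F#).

C# E# A#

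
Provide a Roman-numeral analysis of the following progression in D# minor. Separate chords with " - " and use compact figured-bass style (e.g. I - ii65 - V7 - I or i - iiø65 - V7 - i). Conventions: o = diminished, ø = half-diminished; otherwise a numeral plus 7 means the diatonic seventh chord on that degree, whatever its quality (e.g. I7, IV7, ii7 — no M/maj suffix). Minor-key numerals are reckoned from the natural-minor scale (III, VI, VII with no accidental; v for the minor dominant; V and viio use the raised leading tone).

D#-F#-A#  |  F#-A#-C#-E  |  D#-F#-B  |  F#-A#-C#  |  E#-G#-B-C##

D#-F#-A#: root D# is the tonic; minor triad there is i.
F#-A#-C#-E is the secondary dominant of VI (dominant seventh chord on F#): V7/VI.
D#-F#-B has root B, degree 6 in D# minor, so VI6.
F#-A#-C# has root F#, degree 3 in D# minor, so III.
E#-G#-B-C##: fully diminished seventh chord on C## = scale degree 7 → viio65.

i - V7/VI - VI6 - III - viio65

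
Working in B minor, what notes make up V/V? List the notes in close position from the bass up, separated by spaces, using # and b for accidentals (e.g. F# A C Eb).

C# E# G#

V/V is a secondary dominant — the dominant triad of V. V in B minor is F#, so the applied chord's root is C#, a perfect fifth above.
Building a major triad on C# gives C#-E#-G#.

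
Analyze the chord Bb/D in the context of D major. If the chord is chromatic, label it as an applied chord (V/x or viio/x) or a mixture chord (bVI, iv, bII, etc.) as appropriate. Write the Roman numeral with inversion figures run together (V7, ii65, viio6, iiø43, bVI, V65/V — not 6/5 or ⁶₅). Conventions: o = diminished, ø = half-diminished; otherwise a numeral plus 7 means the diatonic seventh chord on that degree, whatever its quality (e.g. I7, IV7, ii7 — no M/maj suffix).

bVI6

Stacked in thirds the chord is Bb-D-F: a major triad on Bb.
Bb is the lowered sixth degree of D major (diatonic 6 would be B). This is a major triad on the lowered sixth degree, borrowed from the parallel minor.
With D in the bass the chord is in first inversion, so the figured bass is 6.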